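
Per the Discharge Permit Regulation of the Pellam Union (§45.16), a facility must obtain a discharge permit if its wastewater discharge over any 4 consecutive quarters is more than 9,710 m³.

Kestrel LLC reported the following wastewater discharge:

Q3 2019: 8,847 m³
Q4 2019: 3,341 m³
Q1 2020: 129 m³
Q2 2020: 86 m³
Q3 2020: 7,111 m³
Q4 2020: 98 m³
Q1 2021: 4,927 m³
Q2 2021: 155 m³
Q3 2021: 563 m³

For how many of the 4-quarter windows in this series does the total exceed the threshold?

4

Q3 2019–Q2 2020: 8,847 m³ + 3,341 m³ + 129 m³ + 86 m³ = 12,403 m³ (over)
Q4 2019–Q3 2020: 3,341 m³ + 129 m³ + 86 m³ + 7,111 m³ = 10,667 m³ (over)
Q1 2020–Q4 2020: 129 m³ + 86 m³ + 7,111 m³ + 98 m³ = 7,424 m³ (under)
Q2 2020–Q1 2021: 86 m³ + 7,111 m³ + 98 m³ + 4,927 m³ = 12,222 m³ (over)
Q3 2020–Q2 2021: 7,111 m³ + 98 m³ + 4,927 m³ + 155 m³ = 12,291 m³ (over)
Q4 2020–Q3 2021: 98 m³ + 4,927 m³ + 155 m³ + 563 m³ = 5,743 m³ (under)
4 windows exceed the threshold.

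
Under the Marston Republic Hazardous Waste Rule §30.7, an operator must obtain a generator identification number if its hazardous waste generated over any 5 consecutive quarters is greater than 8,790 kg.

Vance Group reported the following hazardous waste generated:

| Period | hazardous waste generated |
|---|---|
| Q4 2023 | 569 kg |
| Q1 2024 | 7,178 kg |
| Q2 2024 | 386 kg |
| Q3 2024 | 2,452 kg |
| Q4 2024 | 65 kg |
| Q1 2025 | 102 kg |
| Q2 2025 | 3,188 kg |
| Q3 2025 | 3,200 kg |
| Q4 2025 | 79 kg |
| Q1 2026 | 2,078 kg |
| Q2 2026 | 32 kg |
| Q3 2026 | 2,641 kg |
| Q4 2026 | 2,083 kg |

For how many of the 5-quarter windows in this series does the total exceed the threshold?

3

Q4 2023–Q4 2024: 569 kg + 7,178 kg + 386 kg + 2,452 kg + 65 kg = 10,650 kg (over)
Q1 2024–Q1 2025: 7,178 kg + 386 kg + 2,452 kg + 65 kg + 102 kg = 10,183 kg (over)
Q2 2024–Q2 2025: 386 kg + 2,452 kg + 65 kg + 102 kg + 3,188 kg = 6,193 kg (under)
Q3 2024–Q3 2025: 2,452 kg + 65 kg + 102 kg + 3,188 kg + 3,200 kg = 9,007 kg (over)
Q4 2024–Q4 2025: 65 kg + 102 kg + 3,188 kg + 3,200 kg + 79 kg = 6,634 kg (under)
Q1 2025–Q1 2026: 102 kg + 3,188 kg + 3,200 kg + 79 kg + 2,078 kg = 8,647 kg (under)
Q2 2025–Q2 2026: 3,188 kg + 3,200 kg + 79 kg + 2,078 kg + 32 kg = 8,577 kg (under)
Q3 2025–Q3 2026: 3,200 kg + 79 kg + 2,078 kg + 32 kg + 2,641 kg = 8,030 kg (under)
Q4 2025–Q4 2026: 79 kg + 2,078 kg + 32 kg + 2,641 kg + 2,083 kg = 6,913 kg (under)
3 windows exceed the threshold.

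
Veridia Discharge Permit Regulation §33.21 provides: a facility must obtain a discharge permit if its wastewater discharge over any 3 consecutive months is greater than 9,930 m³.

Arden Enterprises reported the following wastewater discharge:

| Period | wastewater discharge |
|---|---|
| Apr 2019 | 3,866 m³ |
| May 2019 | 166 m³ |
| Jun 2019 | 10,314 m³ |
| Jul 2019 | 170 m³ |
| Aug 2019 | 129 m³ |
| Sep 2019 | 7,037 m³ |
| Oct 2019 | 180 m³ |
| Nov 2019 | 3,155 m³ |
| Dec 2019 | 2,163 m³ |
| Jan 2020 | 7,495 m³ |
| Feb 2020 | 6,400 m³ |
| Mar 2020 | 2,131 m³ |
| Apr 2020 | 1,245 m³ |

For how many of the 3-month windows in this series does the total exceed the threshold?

7

Apr 2019–Jun 2019: 3,866 m³ + 166 m³ + 10,314 m³ = 14,346 m³ (over)
May 2019–Jul 2019: 166 m³ + 10,314 m³ + 170 m³ = 10,650 m³ (over)
Jun 2019–Aug 2019: 10,314 m³ + 170 m³ + 129 m³ = 10,613 m³ (over)
Jul 2019–Sep 2019: 170 m³ + 129 m³ + 7,037 m³ = 7,336 m³ (under)
Aug 2019–Oct 2019: 129 m³ + 7,037 m³ + 180 m³ = 7,346 m³ (under)
Sep 2019–Nov 2019: 7,037 m³ + 180 m³ + 3,155 m³ = 10,372 m³ (over)
Oct 2019–Dec 2019: 180 m³ + 3,155 m³ + 2,163 m³ = 5,498 m³ (under)
Nov 2019–Jan 2020: 3,155 m³ + 2,163 m³ + 7,495 m³ = 12,813 m³ (over)
Dec 2019–Feb 2020: 2,163 m³ + 7,495 m³ + 6,400 m³ = 16,058 m³ (over)
Jan 2020–Mar 2020: 7,495 m³ + 6,400 m³ + 2,131 m³ = 16,026 m³ (over)
Feb 2020–Apr 2020: 6,400 m³ + 2,131 m³ + 1,245 m³ = 9,776 m³ (under)
7 windows exceed the threshold.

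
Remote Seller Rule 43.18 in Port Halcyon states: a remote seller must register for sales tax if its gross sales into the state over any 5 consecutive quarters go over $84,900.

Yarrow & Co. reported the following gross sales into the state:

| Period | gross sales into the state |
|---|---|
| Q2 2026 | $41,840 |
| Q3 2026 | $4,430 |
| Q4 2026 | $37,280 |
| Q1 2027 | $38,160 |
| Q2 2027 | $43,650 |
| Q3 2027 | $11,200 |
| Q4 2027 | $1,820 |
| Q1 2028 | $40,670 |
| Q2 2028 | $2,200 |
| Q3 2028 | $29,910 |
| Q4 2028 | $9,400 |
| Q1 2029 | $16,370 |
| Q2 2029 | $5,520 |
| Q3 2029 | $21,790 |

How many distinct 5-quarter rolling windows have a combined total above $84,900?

7

Q2 2026–Q2 2027: $41,840 + $4,430 + $37,280 + $38,160 + $43,650 = $165,360 (over)
Q3 2026–Q3 2027: $4,430 + $37,280 + $38,160 + $43,650 + $11,200 = $134,720 (over)
Q4 2026–Q4 2027: $37,280 + $38,160 + $43,650 + $11,200 + $1,820 = $132,110 (over)
Q1 2027–Q1 2028: $38,160 + $43,650 + $11,200 + $1,820 + $40,670 = $135,500 (over)
Q2 2027–Q2 2028: $43,650 + $11,200 + $1,820 + $40,670 + $2,200 = $99,540 (over)
Q3 2027–Q3 2028: $11,200 + $1,820 + $40,670 + $2,200 + $29,910 = $85,800 (over)
Q4 2027–Q4 2028: $1,820 + $40,670 + $2,200 + $29,910 + $9,400 = $84,000 (under)
Q1 2028–Q1 2029: $40,670 + $2,200 + $29,910 + $9,400 + $16,370 = $98,550 (over)
Q2 2028–Q2 2029: $2,200 + $29,910 + $9,400 + $16,370 + $5,520 = $63,400 (under)
Q3 2028–Q3 2029: $29,910 + $9,400 + $16,370 + $5,520 + $21,790 = $82,990 (under)
7 windows exceed the threshold.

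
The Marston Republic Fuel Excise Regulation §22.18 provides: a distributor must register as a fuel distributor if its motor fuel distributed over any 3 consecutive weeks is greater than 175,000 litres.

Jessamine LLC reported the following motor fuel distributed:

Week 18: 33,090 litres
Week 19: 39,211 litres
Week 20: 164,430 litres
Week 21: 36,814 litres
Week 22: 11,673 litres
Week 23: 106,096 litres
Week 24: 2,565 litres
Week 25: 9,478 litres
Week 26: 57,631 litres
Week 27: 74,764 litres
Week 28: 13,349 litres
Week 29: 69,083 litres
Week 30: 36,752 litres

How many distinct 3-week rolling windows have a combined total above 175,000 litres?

3

Week 18–Week 20: 33,090 litres + 39,211 litres + 164,430 litres = 236,731 litres (over)
Week 19–Week 21: 39,211 litres + 164,430 litres + 36,814 litres = 240,455 litres (over)
Week 20–Week 22: 164,430 litres + 36,814 litres + 11,673 litres = 212,917 litres (over)
Week 21–Week 23: 36,814 litres + 11,673 litres + 106,096 litres = 154,583 litres (under)
Week 22–Week 24: 11,673 litres + 106,096 litres + 2,565 litres = 120,334 litres (under)
Week 23–Week 25: 106,096 litres + 2,565 litres + 9,478 litres = 118,139 litres (under)
Week 24–Week 26: 2,565 litres + 9,478 litres + 57,631 litres = 69,674 litres (under)
Week 25–Week 27: 9,478 litres + 57,631 litres + 74,764 litres = 141,873 litres (under)
Week 26–Week 28: 57,631 litres + 74,764 litres + 13,349 litres = 145,744 litres (under)
Week 27–Week 29: 74,764 litres + 13,349 litres + 69,083 litres = 157,196 litres (under)
Week 28–Week 30: 13,349 litres + 69,083 litres + 36,752 litres = 119,184 litres (under)
3 windows exceed the threshold.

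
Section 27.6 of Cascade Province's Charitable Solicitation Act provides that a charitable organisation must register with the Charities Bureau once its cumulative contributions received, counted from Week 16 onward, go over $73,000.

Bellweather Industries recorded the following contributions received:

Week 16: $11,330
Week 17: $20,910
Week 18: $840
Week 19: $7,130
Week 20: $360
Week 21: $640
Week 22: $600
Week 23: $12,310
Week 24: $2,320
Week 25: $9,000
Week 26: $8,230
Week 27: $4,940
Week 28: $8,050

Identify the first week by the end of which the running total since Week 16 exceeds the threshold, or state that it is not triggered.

Week 26

Through Week 16: $11,330
Through Week 17: $32,240
Through Week 18: $33,080
Through Week 19: $40,210
Through Week 20: $40,570
Through Week 21: $41,210
Through Week 22: $41,810
Through Week 23: $54,120
Through Week 24: $56,440
Through Week 25: $65,440
Through Week 26: $73,670 ← exceeds threshold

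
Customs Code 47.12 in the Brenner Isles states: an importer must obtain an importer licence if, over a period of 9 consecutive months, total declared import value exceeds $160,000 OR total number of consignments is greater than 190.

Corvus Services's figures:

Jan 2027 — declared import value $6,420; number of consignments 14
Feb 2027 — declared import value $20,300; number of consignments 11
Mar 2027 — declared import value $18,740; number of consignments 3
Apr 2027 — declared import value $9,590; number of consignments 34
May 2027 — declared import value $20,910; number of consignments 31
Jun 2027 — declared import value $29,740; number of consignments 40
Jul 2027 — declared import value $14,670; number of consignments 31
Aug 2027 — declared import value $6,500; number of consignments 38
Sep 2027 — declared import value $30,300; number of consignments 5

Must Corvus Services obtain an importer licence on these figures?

Yes

Total declared import value: $6,420 + $20,300 + $18,740 + $9,590 + $20,910 + $29,740 + $14,670 + $6,500 + $30,300 = $157,170 (≤ $160,000).
Total number of consignments: 14 + 11 + 3 + 34 + 31 + 40 + 31 + 38 + 5 = 207 (> 190).
The test is 'or': at least one threshold is exceeded.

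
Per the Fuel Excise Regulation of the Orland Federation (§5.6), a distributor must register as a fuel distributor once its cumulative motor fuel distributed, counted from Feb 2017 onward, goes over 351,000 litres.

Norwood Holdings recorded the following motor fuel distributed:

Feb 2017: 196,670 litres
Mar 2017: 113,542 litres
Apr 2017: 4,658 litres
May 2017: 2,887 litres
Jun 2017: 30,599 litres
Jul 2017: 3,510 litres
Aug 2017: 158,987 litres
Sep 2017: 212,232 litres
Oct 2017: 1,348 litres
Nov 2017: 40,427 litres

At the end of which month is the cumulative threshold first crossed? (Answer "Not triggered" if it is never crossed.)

Through Feb 2017: 196,670 litres
Through Mar 2017: 310,212 litres
Through Apr 2017: 314,870 litres
Through May 2017: 317,757 litres
Through Jun 2017: 348,356 litres
Through Jul 2017: 351,866 litres ← exceeds threshold

Jul 2017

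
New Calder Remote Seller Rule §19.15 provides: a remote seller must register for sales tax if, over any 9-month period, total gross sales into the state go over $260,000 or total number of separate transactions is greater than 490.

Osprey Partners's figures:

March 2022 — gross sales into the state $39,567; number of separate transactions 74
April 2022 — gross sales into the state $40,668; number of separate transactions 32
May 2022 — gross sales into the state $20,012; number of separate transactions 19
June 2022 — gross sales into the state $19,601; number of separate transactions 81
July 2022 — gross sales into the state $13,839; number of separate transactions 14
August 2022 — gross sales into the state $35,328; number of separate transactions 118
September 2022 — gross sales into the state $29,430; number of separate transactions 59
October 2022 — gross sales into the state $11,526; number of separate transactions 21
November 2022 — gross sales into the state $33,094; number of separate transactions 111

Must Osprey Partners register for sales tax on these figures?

Total gross sales into the state: $39,567 + $40,668 + $20,012 + $19,601 + $13,839 + $35,328 + $29,430 + $11,526 + $33,094 = $243,065 (≤ $260,000).
Total number of separate transactions: 74 + 32 + 19 + 81 + 14 + 118 + 59 + 21 + 111 = 529 (> 490).
The test is 'or': at least one threshold is exceeded.

Yes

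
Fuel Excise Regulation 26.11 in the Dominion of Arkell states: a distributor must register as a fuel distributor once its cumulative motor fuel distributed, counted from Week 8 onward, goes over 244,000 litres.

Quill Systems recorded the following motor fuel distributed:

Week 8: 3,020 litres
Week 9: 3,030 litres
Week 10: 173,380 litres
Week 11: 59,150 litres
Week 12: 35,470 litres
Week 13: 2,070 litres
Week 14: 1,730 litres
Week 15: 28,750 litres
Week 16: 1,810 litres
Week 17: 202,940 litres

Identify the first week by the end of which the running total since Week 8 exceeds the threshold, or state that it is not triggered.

Week 12

Through Week 8: 3,020 litres
Through Week 9: 6,050 litres
Through Week 10: 179,430 litres
Through Week 11: 238,580 litres
Through Week 12: 274,050 litres ← exceeds threshold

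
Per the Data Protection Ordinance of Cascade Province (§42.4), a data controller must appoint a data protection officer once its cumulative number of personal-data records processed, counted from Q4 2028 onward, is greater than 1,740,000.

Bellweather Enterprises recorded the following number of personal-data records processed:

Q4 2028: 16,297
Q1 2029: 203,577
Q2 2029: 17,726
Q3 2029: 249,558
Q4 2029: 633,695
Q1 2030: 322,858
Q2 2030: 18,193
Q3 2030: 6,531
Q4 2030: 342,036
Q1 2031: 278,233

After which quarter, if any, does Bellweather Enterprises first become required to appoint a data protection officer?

Through Q4 2028: 16,297
Through Q1 2029: 219,874
Through Q2 2029: 237,600
Through Q3 2029: 487,158
Through Q4 2029: 1,120,853
Through Q1 2030: 1,443,711
Through Q2 2030: 1,461,904
Through Q3 2030: 1,468,435
Through Q4 2030: 1,810,471 ← exceeds threshold

Q4 2030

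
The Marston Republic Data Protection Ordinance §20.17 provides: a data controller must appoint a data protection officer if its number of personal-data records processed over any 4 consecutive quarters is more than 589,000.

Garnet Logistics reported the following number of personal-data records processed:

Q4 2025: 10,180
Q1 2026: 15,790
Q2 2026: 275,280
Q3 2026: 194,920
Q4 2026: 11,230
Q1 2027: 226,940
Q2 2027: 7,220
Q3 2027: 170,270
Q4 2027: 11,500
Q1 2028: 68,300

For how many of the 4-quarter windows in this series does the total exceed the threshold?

Q4 2025–Q3 2026: 10,180 + 15,790 + 275,280 + 194,920 = 496,170 (under)
Q1 2026–Q4 2026: 15,790 + 275,280 + 194,920 + 11,230 = 497,220 (under)
Q2 2026–Q1 2027: 275,280 + 194,920 + 11,230 + 226,940 = 708,370 (over)
Q3 2026–Q2 2027: 194,920 + 11,230 + 226,940 + 7,220 = 440,310 (under)
Q4 2026–Q3 2027: 11,230 + 226,940 + 7,220 + 170,270 = 415,660 (under)
Q1 2027–Q4 2027: 226,940 + 7,220 + 170,270 + 11,500 = 415,930 (under)
Q2 2027–Q1 2028: 7,220 + 170,270 + 11,500 + 68,300 = 257,290 (under)
1 window exceeds the threshold.

1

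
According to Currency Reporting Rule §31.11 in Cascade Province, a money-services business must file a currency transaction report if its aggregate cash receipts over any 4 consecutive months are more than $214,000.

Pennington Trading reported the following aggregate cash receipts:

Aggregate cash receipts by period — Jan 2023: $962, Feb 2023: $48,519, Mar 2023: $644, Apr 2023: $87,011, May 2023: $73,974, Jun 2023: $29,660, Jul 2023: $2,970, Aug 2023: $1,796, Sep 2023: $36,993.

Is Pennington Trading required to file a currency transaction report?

Jan 2023–Apr 2023: $962 + $48,519 + $644 + $87,011 = $137,136 (under)
Feb 2023–May 2023: $48,519 + $644 + $87,011 + $73,974 = $210,148 (under)
Mar 2023–Jun 2023: $644 + $87,011 + $73,974 + $29,660 = $191,289 (under)
Apr 2023–Jul 2023: $87,011 + $73,974 + $29,660 + $2,970 = $193,615 (under)
May 2023–Aug 2023: $73,974 + $29,660 + $2,970 + $1,796 = $108,400 (under)
Jun 2023–Sep 2023: $29,660 + $2,970 + $1,796 + $36,993 = $71,419 (under)
No window exceeds $214,000.

No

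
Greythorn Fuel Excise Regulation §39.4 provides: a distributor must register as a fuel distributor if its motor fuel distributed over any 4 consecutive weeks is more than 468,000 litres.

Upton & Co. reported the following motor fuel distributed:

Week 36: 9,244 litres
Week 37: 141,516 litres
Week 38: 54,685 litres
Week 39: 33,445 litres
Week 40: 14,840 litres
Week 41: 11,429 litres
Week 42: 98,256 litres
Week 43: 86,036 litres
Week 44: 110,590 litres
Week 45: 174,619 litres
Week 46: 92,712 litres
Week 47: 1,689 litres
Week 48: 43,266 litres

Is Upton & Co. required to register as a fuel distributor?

Week 36–Week 39: 9,244 litres + 141,516 litres + 54,685 litres + 33,445 litres = 238,890 litres (under)
Week 37–Week 40: 141,516 litres + 54,685 litres + 33,445 litres + 14,840 litres = 244,486 litres (under)
Week 38–Week 41: 54,685 litres + 33,445 litres + 14,840 litres + 11,429 litres = 114,399 litres (under)
Week 39–Week 42: 33,445 litres + 14,840 litres + 11,429 litres + 98,256 litres = 157,970 litres (under)
Week 40–Week 43: 14,840 litres + 11,429 litres + 98,256 litres + 86,036 litres = 210,561 litres (under)
Week 41–Week 44: 11,429 litres + 98,256 litres + 86,036 litres + 110,590 litres = 306,311 litres (under)
Week 42–Week 45: 98,256 litres + 86,036 litres + 110,590 litres + 174,619 litres = 469,501 litres (over)
Week 43–Week 46: 86,036 litres + 110,590 litres + 174,619 litres + 92,712 litres = 463,957 litres (under)
Week 44–Week 47: 110,590 litres + 174,619 litres + 92,712 litres + 1,689 litres = 379,610 litres (under)
Week 45–Week 48: 174,619 litres + 92,712 litres + 1,689 litres + 43,266 litres = 312,286 litres (under)
At least one window exceeds 468,000 litres.

Yes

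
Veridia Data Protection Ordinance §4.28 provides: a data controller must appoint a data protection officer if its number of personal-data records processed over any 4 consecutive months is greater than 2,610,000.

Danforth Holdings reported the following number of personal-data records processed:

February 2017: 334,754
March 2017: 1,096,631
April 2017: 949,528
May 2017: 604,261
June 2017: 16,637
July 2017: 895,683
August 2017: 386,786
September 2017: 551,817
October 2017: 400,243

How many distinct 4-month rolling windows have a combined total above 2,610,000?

February 2017–May 2017: 334,754 + 1,096,631 + 949,528 + 604,261 = 2,985,174 (over)
March 2017–June 2017: 1,096,631 + 949,528 + 604,261 + 16,637 = 2,667,057 (over)
April 2017–July 2017: 949,528 + 604,261 + 16,637 + 895,683 = 2,466,109 (under)
May 2017–August 2017: 604,261 + 16,637 + 895,683 + 386,786 = 1,903,367 (under)
June 2017–September 2017: 16,637 + 895,683 + 386,786 + 551,817 = 1,850,923 (under)
July 2017–October 2017: 895,683 + 386,786 + 551,817 + 400,243 = 2,234,529 (under)
2 windows exceed the threshold.

2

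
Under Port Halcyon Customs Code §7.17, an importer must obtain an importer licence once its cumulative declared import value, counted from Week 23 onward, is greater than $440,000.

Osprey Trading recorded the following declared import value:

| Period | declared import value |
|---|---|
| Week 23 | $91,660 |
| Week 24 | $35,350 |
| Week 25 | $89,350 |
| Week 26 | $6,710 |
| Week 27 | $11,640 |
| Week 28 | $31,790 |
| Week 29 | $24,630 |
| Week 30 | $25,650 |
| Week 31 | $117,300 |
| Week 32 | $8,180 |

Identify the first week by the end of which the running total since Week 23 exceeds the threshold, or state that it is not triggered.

Week 32

Through Week 23: $91,660
Through Week 24: $127,010
Through Week 25: $216,360
Through Week 26: $223,070
Through Week 27: $234,710
Through Week 28: $266,500
Through Week 29: $291,130
Through Week 30: $316,780
Through Week 31: $434,080
Through Week 32: $442,260 ← exceeds threshold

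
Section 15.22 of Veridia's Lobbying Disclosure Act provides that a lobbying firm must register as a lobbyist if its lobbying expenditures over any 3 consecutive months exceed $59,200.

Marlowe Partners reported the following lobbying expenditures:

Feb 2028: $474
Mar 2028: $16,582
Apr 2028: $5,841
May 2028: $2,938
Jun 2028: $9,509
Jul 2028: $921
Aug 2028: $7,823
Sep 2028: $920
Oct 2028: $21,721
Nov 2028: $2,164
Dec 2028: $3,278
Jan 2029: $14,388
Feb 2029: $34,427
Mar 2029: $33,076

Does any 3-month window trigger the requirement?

Feb 2028–Apr 2028: $474 + $16,582 + $5,841 = $22,897 (under)
Mar 2028–May 2028: $16,582 + $5,841 + $2,938 = $25,361 (under)
Apr 2028–Jun 2028: $5,841 + $2,938 + $9,509 = $18,288 (under)
May 2028–Jul 2028: $2,938 + $9,509 + $921 = $13,368 (under)
Jun 2028–Aug 2028: $9,509 + $921 + $7,823 = $18,253 (under)
Jul 2028–Sep 2028: $921 + $7,823 + $920 = $9,664 (under)
Aug 2028–Oct 2028: $7,823 + $920 + $21,721 = $30,464 (under)
Sep 2028–Nov 2028: $920 + $21,721 + $2,164 = $24,805 (under)
Oct 2028–Dec 2028: $21,721 + $2,164 + $3,278 = $27,163 (under)
Nov 2028–Jan 2029: $2,164 + $3,278 + $14,388 = $19,830 (under)
Dec 2028–Feb 2029: $3,278 + $14,388 + $34,427 = $52,093 (under)
Jan 2029–Mar 2029: $14,388 + $34,427 + $33,076 = $81,891 (over)
At least one window exceeds $59,200.

Yes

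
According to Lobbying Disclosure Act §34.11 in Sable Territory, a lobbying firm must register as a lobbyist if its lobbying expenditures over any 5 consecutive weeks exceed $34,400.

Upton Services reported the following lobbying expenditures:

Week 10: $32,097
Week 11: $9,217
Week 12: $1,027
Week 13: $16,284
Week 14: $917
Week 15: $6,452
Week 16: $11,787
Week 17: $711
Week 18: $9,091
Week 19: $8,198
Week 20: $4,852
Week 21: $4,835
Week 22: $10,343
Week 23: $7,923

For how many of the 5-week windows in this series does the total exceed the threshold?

7

Week 10–Week 14: $32,097 + $9,217 + $1,027 + $16,284 + $917 = $59,542 (over)
Week 11–Week 15: $9,217 + $1,027 + $16,284 + $917 + $6,452 = $33,897 (under)
Week 12–Week 16: $1,027 + $16,284 + $917 + $6,452 + $11,787 = $36,467 (over)
Week 13–Week 17: $16,284 + $917 + $6,452 + $11,787 + $711 = $36,151 (over)
Week 14–Week 18: $917 + $6,452 + $11,787 + $711 + $9,091 = $28,958 (under)
Week 15–Week 19: $6,452 + $11,787 + $711 + $9,091 + $8,198 = $36,239 (over)
Week 16–Week 20: $11,787 + $711 + $9,091 + $8,198 + $4,852 = $34,639 (over)
Week 17–Week 21: $711 + $9,091 + $8,198 + $4,852 + $4,835 = $27,687 (under)
Week 18–Week 22: $9,091 + $8,198 + $4,852 + $4,835 + $10,343 = $37,319 (over)
Week 19–Week 23: $8,198 + $4,852 + $4,835 + $10,343 + $7,923 = $36,151 (over)
7 windows exceed the threshold.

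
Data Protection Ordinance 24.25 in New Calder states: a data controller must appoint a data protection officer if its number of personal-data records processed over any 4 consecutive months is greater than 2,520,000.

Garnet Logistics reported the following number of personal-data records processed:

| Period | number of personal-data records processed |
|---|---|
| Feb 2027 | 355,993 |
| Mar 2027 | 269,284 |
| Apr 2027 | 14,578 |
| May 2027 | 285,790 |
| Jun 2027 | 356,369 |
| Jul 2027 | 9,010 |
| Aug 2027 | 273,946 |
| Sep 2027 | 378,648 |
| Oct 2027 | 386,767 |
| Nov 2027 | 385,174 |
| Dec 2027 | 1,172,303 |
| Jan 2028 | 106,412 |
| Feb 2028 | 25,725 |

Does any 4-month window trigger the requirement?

Feb 2027–May 2027: 355,993 + 269,284 + 14,578 + 285,790 = 925,645 (under)
Mar 2027–Jun 2027: 269,284 + 14,578 + 285,790 + 356,369 = 926,021 (under)
Apr 2027–Jul 2027: 14,578 + 285,790 + 356,369 + 9,010 = 665,747 (under)
May 2027–Aug 2027: 285,790 + 356,369 + 9,010 + 273,946 = 925,115 (under)
Jun 2027–Sep 2027: 356,369 + 9,010 + 273,946 + 378,648 = 1,017,973 (under)
Jul 2027–Oct 2027: 9,010 + 273,946 + 378,648 + 386,767 = 1,048,371 (under)
Aug 2027–Nov 2027: 273,946 + 378,648 + 386,767 + 385,174 = 1,424,535 (under)
Sep 2027–Dec 2027: 378,648 + 386,767 + 385,174 + 1,172,303 = 2,322,892 (under)
Oct 2027–Jan 2028: 386,767 + 385,174 + 1,172,303 + 106,412 = 2,050,656 (under)
Nov 2027–Feb 2028: 385,174 + 1,172,303 + 106,412 + 25,725 = 1,689,614 (under)
No window exceeds 2,520,000.

No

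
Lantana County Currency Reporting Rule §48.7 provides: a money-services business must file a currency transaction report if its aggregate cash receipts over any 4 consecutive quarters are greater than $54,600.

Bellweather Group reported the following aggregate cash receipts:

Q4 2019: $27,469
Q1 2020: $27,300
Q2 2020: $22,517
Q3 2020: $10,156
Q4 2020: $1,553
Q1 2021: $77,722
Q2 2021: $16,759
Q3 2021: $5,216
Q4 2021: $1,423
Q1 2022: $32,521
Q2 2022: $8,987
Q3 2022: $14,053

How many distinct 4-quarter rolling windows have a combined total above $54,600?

8

Q4 2019–Q3 2020: $27,469 + $27,300 + $22,517 + $10,156 = $87,442 (over)
Q1 2020–Q4 2020: $27,300 + $22,517 + $10,156 + $1,553 = $61,526 (over)
Q2 2020–Q1 2021: $22,517 + $10,156 + $1,553 + $77,722 = $111,948 (over)
Q3 2020–Q2 2021: $10,156 + $1,553 + $77,722 + $16,759 = $106,190 (over)
Q4 2020–Q3 2021: $1,553 + $77,722 + $16,759 + $5,216 = $101,250 (over)
Q1 2021–Q4 2021: $77,722 + $16,759 + $5,216 + $1,423 = $101,120 (over)
Q2 2021–Q1 2022: $16,759 + $5,216 + $1,423 + $32,521 = $55,919 (over)
Q3 2021–Q2 2022: $5,216 + $1,423 + $32,521 + $8,987 = $48,147 (under)
Q4 2021–Q3 2022: $1,423 + $32,521 + $8,987 + $14,053 = $56,984 (over)
8 windows exceed the threshold.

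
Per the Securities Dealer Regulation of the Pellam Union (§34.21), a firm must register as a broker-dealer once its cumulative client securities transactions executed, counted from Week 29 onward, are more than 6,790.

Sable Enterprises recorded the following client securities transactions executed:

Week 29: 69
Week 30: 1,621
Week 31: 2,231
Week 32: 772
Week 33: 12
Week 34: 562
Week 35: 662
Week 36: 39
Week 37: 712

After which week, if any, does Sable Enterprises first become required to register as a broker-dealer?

Through Week 29: 69
Through Week 30: 1,690
Through Week 31: 3,921
Through Week 32: 4,693
Through Week 33: 4,705
Through Week 34: 5,267
Through Week 35: 5,929
Through Week 36: 5,968
Through Week 37: 6,680
Final cumulative total 6,680 ≤ 6,790; the threshold is never exceeded.

Not triggered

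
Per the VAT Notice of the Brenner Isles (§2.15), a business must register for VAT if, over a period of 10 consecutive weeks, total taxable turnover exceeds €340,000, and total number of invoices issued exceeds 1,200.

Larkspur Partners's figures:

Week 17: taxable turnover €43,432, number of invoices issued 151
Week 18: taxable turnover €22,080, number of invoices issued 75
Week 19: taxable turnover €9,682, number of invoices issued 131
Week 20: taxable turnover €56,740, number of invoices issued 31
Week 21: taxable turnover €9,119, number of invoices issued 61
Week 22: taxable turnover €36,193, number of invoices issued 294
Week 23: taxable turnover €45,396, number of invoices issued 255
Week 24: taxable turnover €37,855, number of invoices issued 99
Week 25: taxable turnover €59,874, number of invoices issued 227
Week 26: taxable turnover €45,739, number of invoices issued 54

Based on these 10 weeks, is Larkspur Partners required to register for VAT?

Yes

Total taxable turnover: €43,432 + €22,080 + €9,682 + €56,740 + €9,119 + €36,193 + €45,396 + €37,855 + €59,874 + €45,739 = €366,110 (> €340,000).
Total number of invoices issued: 151 + 75 + 131 + 31 + 61 + 294 + 255 + 99 + 227 + 54 = 1,378 (> 1,200).
The test is 'and': both thresholds are exceeded.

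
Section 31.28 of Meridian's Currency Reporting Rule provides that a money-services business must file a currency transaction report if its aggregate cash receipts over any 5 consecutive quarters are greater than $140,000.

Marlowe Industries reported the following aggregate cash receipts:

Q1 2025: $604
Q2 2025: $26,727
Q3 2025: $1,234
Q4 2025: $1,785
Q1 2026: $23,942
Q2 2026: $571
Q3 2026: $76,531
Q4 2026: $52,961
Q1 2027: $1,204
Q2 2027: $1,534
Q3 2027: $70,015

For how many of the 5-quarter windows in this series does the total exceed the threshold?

Q1 2025–Q1 2026: $604 + $26,727 + $1,234 + $1,785 + $23,942 = $54,292 (under)
Q2 2025–Q2 2026: $26,727 + $1,234 + $1,785 + $23,942 + $571 = $54,259 (under)
Q3 2025–Q3 2026: $1,234 + $1,785 + $23,942 + $571 + $76,531 = $104,063 (under)
Q4 2025–Q4 2026: $1,785 + $23,942 + $571 + $76,531 + $52,961 = $155,790 (over)
Q1 2026–Q1 2027: $23,942 + $571 + $76,531 + $52,961 + $1,204 = $155,209 (over)
Q2 2026–Q2 2027: $571 + $76,531 + $52,961 + $1,204 + $1,534 = $132,801 (under)
Q3 2026–Q3 2027: $76,531 + $52,961 + $1,204 + $1,534 + $70,015 = $202,245 (over)
3 windows exceed the threshold.

3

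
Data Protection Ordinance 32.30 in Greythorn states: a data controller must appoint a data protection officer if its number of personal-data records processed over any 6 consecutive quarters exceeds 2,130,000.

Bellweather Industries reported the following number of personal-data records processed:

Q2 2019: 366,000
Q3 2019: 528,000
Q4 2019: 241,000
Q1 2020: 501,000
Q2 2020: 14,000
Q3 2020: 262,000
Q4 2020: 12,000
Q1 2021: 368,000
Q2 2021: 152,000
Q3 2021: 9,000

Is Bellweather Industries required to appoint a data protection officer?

Q2 2019–Q3 2020: 366,000 + 528,000 + 241,000 + 501,000 + 14,000 + 262,000 = 1,912,000 (under)
Q3 2019–Q4 2020: 528,000 + 241,000 + 501,000 + 14,000 + 262,000 + 12,000 = 1,558,000 (under)
Q4 2019–Q1 2021: 241,000 + 501,000 + 14,000 + 262,000 + 12,000 + 368,000 = 1,398,000 (under)
Q1 2020–Q2 2021: 501,000 + 14,000 + 262,000 + 12,000 + 368,000 + 152,000 = 1,309,000 (under)
Q2 2020–Q3 2021: 14,000 + 262,000 + 12,000 + 368,000 + 152,000 + 9,000 = 817,000 (under)
No window exceeds 2,130,000.

No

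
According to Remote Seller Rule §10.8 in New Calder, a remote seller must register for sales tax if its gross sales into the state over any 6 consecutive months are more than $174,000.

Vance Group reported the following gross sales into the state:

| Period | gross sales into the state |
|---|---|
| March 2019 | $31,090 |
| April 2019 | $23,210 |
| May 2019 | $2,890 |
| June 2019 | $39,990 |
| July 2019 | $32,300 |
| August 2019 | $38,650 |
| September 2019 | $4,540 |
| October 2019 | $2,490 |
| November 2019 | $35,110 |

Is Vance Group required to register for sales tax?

March 2019–August 2019: $31,090 + $23,210 + $2,890 + $39,990 + $32,300 + $38,650 = $168,130 (under)
April 2019–September 2019: $23,210 + $2,890 + $39,990 + $32,300 + $38,650 + $4,540 = $141,580 (under)
May 2019–October 2019: $2,890 + $39,990 + $32,300 + $38,650 + $4,540 + $2,490 = $120,860 (under)
June 2019–November 2019: $39,990 + $32,300 + $38,650 + $4,540 + $2,490 + $35,110 = $153,080 (under)
No window exceeds $174,000.

No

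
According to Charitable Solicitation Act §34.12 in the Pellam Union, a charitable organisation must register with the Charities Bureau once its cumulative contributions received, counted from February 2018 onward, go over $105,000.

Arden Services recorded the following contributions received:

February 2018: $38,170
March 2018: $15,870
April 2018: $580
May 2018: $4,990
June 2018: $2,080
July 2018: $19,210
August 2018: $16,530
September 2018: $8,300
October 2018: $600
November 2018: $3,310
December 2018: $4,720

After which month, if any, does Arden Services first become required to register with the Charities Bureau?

September 2018

Through February 2018: $38,170
Through March 2018: $54,040
Through April 2018: $54,620
Through May 2018: $59,610
Through June 2018: $61,690
Through July 2018: $80,900
Through August 2018: $97,430
Through September 2018: $105,730 ← exceeds threshold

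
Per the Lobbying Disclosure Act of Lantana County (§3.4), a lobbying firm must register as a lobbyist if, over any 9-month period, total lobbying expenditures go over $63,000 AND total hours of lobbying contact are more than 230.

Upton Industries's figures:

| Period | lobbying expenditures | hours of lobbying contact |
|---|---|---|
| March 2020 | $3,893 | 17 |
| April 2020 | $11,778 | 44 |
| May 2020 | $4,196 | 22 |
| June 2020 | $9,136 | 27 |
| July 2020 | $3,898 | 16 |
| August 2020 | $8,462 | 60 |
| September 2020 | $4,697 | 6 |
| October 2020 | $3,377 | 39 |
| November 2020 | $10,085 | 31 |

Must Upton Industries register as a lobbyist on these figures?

Total lobbying expenditures: $3,893 + $11,778 + $4,196 + $9,136 + $3,898 + $8,462 + $4,697 + $3,377 + $10,085 = $59,522 (≤ $63,000).
Total hours of lobbying contact: 17 + 44 + 22 + 27 + 16 + 60 + 6 + 39 + 31 = 262 (> 230).
The test is 'and': the rule requires both, and at least one is not exceeded.

No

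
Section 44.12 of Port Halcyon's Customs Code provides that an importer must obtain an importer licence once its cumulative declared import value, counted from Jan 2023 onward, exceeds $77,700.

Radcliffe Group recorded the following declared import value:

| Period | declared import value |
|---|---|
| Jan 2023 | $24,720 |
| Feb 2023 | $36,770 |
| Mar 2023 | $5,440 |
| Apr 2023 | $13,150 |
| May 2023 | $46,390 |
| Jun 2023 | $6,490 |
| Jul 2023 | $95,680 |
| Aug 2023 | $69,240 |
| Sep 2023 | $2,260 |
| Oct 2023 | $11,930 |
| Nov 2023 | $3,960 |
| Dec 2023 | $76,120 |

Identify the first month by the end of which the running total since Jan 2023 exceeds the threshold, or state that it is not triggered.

Through Jan 2023: $24,720
Through Feb 2023: $61,490
Through Mar 2023: $66,930
Through Apr 2023: $80,080 ← exceeds threshold

Apr 2023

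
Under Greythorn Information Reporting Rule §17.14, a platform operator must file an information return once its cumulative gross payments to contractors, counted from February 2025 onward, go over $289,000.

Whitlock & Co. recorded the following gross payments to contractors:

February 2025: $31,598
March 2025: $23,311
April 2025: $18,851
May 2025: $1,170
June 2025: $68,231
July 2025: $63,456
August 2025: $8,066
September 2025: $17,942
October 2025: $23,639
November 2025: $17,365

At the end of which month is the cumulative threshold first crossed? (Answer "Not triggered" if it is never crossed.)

Through February 2025: $31,598
Through March 2025: $54,909
Through April 2025: $73,760
Through May 2025: $74,930
Through June 2025: $143,161
Through July 2025: $206,617
Through August 2025: $214,683
Through September 2025: $232,625
Through October 2025: $256,264
Through November 2025: $273,629
Final cumulative total $273,629 ≤ $289,000; the threshold is never exceeded.

Not triggered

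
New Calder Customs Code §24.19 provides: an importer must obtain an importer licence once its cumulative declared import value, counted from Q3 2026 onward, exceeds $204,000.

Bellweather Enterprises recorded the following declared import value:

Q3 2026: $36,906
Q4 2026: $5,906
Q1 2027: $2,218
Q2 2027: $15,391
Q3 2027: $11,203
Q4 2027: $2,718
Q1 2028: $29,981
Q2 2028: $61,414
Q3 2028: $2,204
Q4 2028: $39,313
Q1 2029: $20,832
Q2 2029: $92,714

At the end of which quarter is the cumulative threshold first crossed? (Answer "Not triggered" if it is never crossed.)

Q4 2028

Through Q3 2026: $36,906
Through Q4 2026: $42,812
Through Q1 2027: $45,030
Through Q2 2027: $60,421
Through Q3 2027: $71,624
Through Q4 2027: $74,342
Through Q1 2028: $104,323
Through Q2 2028: $165,737
Through Q3 2028: $167,941
Through Q4 2028: $207,254 ← exceeds threshold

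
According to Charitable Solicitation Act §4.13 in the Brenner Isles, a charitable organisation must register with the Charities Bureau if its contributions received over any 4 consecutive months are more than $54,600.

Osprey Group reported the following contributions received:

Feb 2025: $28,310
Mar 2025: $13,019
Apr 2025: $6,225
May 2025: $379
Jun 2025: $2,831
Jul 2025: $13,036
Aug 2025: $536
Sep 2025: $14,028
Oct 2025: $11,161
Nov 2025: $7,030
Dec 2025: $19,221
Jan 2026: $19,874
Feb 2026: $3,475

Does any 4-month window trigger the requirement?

Feb 2025–May 2025: $28,310 + $13,019 + $6,225 + $379 = $47,933 (under)
Mar 2025–Jun 2025: $13,019 + $6,225 + $379 + $2,831 = $22,454 (under)
Apr 2025–Jul 2025: $6,225 + $379 + $2,831 + $13,036 = $22,471 (under)
May 2025–Aug 2025: $379 + $2,831 + $13,036 + $536 = $16,782 (under)
Jun 2025–Sep 2025: $2,831 + $13,036 + $536 + $14,028 = $30,431 (under)
Jul 2025–Oct 2025: $13,036 + $536 + $14,028 + $11,161 = $38,761 (under)
Aug 2025–Nov 2025: $536 + $14,028 + $11,161 + $7,030 = $32,755 (under)
Sep 2025–Dec 2025: $14,028 + $11,161 + $7,030 + $19,221 = $51,440 (under)
Oct 2025–Jan 2026: $11,161 + $7,030 + $19,221 + $19,874 = $57,286 (over)
Nov 2025–Feb 2026: $7,030 + $19,221 + $19,874 + $3,475 = $49,600 (under)
At least one window exceeds $54,600.

Yes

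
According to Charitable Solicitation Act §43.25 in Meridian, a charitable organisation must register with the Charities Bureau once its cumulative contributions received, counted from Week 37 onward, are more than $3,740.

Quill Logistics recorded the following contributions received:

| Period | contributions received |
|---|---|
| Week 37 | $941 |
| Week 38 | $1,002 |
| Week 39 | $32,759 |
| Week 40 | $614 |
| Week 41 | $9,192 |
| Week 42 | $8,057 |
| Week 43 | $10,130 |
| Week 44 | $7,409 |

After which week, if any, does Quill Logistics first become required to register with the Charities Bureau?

Week 39

Through Week 37: $941
Through Week 38: $1,943
Through Week 39: $34,702 ← exceeds threshold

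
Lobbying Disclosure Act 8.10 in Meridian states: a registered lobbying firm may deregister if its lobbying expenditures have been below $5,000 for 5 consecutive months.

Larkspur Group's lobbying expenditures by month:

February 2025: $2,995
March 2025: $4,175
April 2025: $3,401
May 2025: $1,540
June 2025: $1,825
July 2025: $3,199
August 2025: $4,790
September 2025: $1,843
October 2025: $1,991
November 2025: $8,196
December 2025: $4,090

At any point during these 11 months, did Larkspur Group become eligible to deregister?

Months below $5,000: February 2025, March 2025, April 2025, May 2025, June 2025, July 2025, August 2025, September 2025, October 2025, December 2025.
Longest run of consecutive months below the threshold: 9.
9 ≥ 5, so Larkspur Group became eligible.

Yes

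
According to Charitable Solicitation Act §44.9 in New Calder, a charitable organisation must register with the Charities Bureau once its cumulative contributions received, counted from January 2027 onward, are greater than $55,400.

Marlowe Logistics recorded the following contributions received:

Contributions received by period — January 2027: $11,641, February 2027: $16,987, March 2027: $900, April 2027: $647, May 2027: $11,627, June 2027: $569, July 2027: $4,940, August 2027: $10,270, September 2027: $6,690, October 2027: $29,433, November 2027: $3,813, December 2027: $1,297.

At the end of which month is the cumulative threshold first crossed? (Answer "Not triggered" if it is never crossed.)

August 2027

Through January 2027: $11,641
Through February 2027: $28,628
Through March 2027: $29,528
Through April 2027: $30,175
Through May 2027: $41,802
Through June 2027: $42,371
Through July 2027: $47,311
Through August 2027: $57,581 ← exceeds threshold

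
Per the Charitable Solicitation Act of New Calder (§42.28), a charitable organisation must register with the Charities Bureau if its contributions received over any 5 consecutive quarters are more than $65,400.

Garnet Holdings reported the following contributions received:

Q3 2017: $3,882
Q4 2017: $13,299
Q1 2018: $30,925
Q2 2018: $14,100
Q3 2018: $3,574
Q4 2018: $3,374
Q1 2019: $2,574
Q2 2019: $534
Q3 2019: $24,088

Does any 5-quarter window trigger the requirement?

Yes

Q3 2017–Q3 2018: $3,882 + $13,299 + $30,925 + $14,100 + $3,574 = $65,780 (over)
Q4 2017–Q4 2018: $13,299 + $30,925 + $14,100 + $3,574 + $3,374 = $65,272 (under)
Q1 2018–Q1 2019: $30,925 + $14,100 + $3,574 + $3,374 + $2,574 = $54,547 (under)
Q2 2018–Q2 2019: $14,100 + $3,574 + $3,374 + $2,574 + $534 = $24,156 (under)
Q3 2018–Q3 2019: $3,574 + $3,374 + $2,574 + $534 + $24,088 = $34,144 (under)
At least one window exceeds $65,400.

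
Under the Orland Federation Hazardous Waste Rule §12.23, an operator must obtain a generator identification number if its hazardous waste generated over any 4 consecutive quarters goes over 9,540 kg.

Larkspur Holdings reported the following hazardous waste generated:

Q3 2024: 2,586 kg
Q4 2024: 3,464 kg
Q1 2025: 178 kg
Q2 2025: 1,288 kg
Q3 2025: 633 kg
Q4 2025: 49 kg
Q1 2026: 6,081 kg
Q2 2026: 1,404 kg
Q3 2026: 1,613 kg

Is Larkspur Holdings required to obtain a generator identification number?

Q3 2024–Q2 2025: 2,586 kg + 3,464 kg + 178 kg + 1,288 kg = 7,516 kg (under)
Q4 2024–Q3 2025: 3,464 kg + 178 kg + 1,288 kg + 633 kg = 5,563 kg (under)
Q1 2025–Q4 2025: 178 kg + 1,288 kg + 633 kg + 49 kg = 2,148 kg (under)
Q2 2025–Q1 2026: 1,288 kg + 633 kg + 49 kg + 6,081 kg = 8,051 kg (under)
Q3 2025–Q2 2026: 633 kg + 49 kg + 6,081 kg + 1,404 kg = 8,167 kg (under)
Q4 2025–Q3 2026: 49 kg + 6,081 kg + 1,404 kg + 1,613 kg = 9,147 kg (under)
No window exceeds 9,540 kg.

No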